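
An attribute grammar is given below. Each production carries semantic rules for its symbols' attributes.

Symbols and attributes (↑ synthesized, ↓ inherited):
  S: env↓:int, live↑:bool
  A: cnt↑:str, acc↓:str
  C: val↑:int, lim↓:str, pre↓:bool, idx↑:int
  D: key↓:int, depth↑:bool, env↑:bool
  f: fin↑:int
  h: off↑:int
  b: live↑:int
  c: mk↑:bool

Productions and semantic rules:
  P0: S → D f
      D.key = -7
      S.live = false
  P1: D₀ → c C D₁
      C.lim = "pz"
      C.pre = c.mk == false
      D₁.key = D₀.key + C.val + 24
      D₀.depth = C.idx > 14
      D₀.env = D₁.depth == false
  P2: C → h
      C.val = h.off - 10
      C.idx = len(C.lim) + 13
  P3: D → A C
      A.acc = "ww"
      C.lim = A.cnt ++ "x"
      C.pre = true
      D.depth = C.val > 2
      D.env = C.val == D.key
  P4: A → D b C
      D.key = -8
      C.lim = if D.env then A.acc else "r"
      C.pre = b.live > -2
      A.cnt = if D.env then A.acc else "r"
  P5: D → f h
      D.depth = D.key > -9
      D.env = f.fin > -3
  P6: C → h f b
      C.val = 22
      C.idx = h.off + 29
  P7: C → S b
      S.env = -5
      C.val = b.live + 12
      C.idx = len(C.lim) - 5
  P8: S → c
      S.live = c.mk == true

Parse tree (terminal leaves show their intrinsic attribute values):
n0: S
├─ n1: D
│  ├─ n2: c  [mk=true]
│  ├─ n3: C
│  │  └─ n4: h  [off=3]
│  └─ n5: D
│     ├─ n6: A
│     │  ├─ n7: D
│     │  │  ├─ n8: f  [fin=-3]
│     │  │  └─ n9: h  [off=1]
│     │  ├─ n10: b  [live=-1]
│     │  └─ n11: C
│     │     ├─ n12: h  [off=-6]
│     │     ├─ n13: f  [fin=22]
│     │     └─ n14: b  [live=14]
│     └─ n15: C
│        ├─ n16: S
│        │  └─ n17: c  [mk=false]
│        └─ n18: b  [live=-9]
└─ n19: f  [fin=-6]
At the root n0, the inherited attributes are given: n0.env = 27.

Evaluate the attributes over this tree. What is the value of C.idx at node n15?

1. n0.env = 27  [given at root]
2. n1.key = -7  [-7]
3. n2.mk = true  [terminal]
4. n3.lim = "pz"  ["pz"]
5. n3.pre = false  [c.mk == false]
6. n4.off = 3  [terminal]
7. n3.val = -7  [h.off - 10]
8. n3.idx = 15  [len(C.lim) + 13]
9. n5.key = 10  [D₀.key + C.val + 24]
10. n6.acc = "ww"  ["ww"]
11. n7.key = -8  [-8]
12. n8.fin = -3  [terminal]
13. n9.off = 1  [terminal]
14. n7.depth = true  [D.key > -9]
15. n7.env = false  [f.fin > -3]
16. n10.live = -1  [terminal]
17. n11.lim = "r"  [if D.env then A.acc else "r"]
18. n11.pre = true  [b.live > -2]
19. n12.off = -6  [terminal]
20. n13.fin = 22  [terminal]
21. n14.live = 14  [terminal]
22. n11.val = 22  [22]
23. n11.idx = 23  [h.off + 29]
24. n6.cnt = "r"  [if D.env then A.acc else "r"]
25. n15.lim = "rx"  [A.cnt ++ "x"]
26. n15.pre = true  [true]
27. n16.env = -5  [-5]
28. n17.mk = false  [terminal]
29. n16.live = false  [c.mk == true]
30. n18.live = -9  [terminal]
31. n15.val = 3  [b.live + 12]
32. n15.idx = -3  [len(C.lim) - 5]
33. n5.depth = true  [C.val > 2]
34. n5.env = false  [C.val == D.key]
35. n1.depth = true  [C.idx > 14]
36. n1.env = false  [D₁.depth == false]
37. n19.fin = -6  [terminal]
38. n0.live = false  [false]

-3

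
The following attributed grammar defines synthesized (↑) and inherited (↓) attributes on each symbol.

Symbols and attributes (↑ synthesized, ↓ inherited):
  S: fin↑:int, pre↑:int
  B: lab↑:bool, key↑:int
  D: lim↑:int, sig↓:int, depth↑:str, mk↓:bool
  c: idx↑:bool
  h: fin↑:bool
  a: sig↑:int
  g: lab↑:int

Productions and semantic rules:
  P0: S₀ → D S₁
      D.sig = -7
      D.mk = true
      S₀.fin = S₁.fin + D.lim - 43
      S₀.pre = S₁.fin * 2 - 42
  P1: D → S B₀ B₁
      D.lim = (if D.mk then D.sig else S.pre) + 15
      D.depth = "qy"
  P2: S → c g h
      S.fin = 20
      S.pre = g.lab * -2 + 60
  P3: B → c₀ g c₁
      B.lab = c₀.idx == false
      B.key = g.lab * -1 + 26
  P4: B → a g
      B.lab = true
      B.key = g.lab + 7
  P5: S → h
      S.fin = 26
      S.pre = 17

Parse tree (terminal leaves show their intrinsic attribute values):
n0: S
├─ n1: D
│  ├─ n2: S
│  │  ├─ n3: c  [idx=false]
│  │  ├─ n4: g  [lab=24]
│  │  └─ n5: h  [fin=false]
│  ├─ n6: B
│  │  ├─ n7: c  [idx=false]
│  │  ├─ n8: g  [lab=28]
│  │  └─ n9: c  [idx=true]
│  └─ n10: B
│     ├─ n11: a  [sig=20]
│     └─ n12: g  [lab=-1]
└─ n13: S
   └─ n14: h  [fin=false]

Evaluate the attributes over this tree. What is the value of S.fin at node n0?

1. n1.sig = -7  [-7]
2. n1.mk = true  [true]
3. n3.idx = false  [terminal]
4. n4.lab = 24  [terminal]
5. n5.fin = false  [terminal]
6. n2.fin = 20  [20]
7. n2.pre = 12  [g.lab * -2 + 60]
8. n7.idx = false  [terminal]
9. n8.lab = 28  [terminal]
10. n9.idx = true  [terminal]
11. n6.lab = true  [c₀.idx == false]
12. n6.key = -2  [g.lab * -1 + 26]
13. n11.sig = 20  [terminal]
14. n12.lab = -1  [terminal]
15. n10.lab = true  [true]
16. n10.key = 6  [g.lab + 7]
17. n1.lim = 8  [(if D.mk then D.sig else S.pre) + 15]
18. n1.depth = "qy"  ["qy"]
19. n14.fin = false  [terminal]
20. n13.fin = 26  [26]
21. n13.pre = 17  [17]
22. n0.fin = -9  [S₁.fin + D.lim - 43]
23. n0.pre = 10  [S₁.fin * 2 - 42]

-9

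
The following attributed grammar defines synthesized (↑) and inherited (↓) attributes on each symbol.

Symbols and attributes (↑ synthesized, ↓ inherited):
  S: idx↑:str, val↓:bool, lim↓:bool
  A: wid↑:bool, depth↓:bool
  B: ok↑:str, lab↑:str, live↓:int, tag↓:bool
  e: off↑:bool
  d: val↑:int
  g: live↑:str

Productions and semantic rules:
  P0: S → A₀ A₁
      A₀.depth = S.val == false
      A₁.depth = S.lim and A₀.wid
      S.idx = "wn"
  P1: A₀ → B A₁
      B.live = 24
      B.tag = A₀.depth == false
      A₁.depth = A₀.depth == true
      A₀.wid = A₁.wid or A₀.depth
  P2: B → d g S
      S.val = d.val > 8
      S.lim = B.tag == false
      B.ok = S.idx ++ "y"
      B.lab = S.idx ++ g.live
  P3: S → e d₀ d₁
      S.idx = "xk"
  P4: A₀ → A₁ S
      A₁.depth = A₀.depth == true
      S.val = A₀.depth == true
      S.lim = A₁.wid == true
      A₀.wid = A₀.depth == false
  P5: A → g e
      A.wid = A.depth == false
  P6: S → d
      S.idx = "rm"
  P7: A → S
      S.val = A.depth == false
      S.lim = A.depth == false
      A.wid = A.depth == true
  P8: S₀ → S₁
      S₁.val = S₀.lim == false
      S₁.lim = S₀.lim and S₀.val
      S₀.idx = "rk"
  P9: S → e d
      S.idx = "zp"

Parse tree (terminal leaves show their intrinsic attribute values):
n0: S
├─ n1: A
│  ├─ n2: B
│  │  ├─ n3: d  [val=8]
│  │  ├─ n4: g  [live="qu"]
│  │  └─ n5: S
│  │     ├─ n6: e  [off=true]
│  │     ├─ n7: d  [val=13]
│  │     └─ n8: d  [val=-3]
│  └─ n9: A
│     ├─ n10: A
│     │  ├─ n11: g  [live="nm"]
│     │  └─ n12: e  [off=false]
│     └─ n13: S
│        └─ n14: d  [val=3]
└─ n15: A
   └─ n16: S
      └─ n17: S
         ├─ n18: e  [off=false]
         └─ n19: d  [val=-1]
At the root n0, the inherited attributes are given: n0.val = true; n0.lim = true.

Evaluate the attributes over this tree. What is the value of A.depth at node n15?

1. n0.val = true  [given at root]
2. n0.lim = true  [given at root]
3. n1.depth = false  [S.val == false]
4. n2.live = 24  [24]
5. n2.tag = true  [A₀.depth == false]
6. n3.val = 8  [terminal]
7. n4.live = "qu"  [terminal]
8. n5.val = false  [d.val > 8]
9. n5.lim = false  [B.tag == false]
10. n6.off = true  [terminal]
11. n7.val = 13  [terminal]
12. n8.val = -3  [terminal]
13. n5.idx = "xk"  ["xk"]
14. n2.ok = "xky"  [S.idx ++ "y"]
15. n2.lab = "xkqu"  [S.idx ++ g.live]
16. n9.depth = false  [A₀.depth == true]
17. n10.depth = false  [A₀.depth == true]
18. n11.live = "nm"  [terminal]
19. n12.off = false  [terminal]
20. n10.wid = true  [A.depth == false]
21. n13.val = false  [A₀.depth == true]
22. n13.lim = true  [A₁.wid == true]
23. n14.val = 3  [terminal]
24. n13.idx = "rm"  ["rm"]
25. n9.wid = true  [A₀.depth == false]
26. n1.wid = true  [A₁.wid or A₀.depth]
27. n15.depth = true  [S.lim and A₀.wid]
28. n16.val = false  [A.depth == false]
29. n16.lim = false  [A.depth == false]
30. n17.val = true  [S₀.lim == false]
31. n17.lim = false  [S₀.lim and S₀.val]
32. n18.off = false  [terminal]
33. n19.val = -1  [terminal]
34. n17.idx = "zp"  ["zp"]
35. n16.idx = "rk"  ["rk"]
36. n15.wid = true  [A.depth == true]
37. n0.idx = "wn"  ["wn"]

true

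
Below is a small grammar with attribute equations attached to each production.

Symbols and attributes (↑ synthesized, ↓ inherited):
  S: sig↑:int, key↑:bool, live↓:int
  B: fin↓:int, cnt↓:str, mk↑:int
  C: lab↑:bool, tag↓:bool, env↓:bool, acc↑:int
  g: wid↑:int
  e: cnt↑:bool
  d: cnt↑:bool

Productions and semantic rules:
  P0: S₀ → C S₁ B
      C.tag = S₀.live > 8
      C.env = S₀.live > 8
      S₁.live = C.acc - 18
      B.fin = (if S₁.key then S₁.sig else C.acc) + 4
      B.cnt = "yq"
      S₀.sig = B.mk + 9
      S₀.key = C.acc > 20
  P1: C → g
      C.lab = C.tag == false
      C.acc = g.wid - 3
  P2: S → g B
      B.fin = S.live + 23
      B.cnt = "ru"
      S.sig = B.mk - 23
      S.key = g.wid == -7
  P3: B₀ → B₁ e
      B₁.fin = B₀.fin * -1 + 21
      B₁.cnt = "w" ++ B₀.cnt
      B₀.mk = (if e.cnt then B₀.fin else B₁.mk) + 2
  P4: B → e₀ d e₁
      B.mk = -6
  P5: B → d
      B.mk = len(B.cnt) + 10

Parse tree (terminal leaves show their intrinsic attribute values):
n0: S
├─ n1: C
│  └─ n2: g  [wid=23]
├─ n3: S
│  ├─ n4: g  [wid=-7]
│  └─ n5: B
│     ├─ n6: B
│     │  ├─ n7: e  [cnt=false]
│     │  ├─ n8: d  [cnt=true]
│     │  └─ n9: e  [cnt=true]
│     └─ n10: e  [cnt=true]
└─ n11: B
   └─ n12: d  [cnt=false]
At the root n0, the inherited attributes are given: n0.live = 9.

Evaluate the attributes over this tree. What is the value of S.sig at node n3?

4

1. n0.live = 9  [given at root]
2. n1.tag = true  [S₀.live > 8]
3. n1.env = true  [S₀.live > 8]
4. n2.wid = 23  [terminal]
5. n1.lab = false  [C.tag == false]
6. n1.acc = 20  [g.wid - 3]
7. n3.live = 2  [C.acc - 18]
8. n4.wid = -7  [terminal]
9. n5.fin = 25  [S.live + 23]
10. n5.cnt = "ru"  ["ru"]
11. n6.fin = -4  [B₀.fin * -1 + 21]
12. n6.cnt = "wru"  ["w" ++ B₀.cnt]
13. n7.cnt = false  [terminal]
14. n8.cnt = true  [terminal]
15. n9.cnt = true  [terminal]
16. n6.mk = -6  [-6]
17. n10.cnt = true  [terminal]
18. n5.mk = 27  [(if e.cnt then B₀.fin else B₁.mk) + 2]
19. n3.sig = 4  [B.mk - 23]
20. n3.key = true  [g.wid == -7]
21. n11.fin = 8  [(if S₁.key then S₁.sig else C.acc) + 4]
22. n11.cnt = "yq"  ["yq"]
23. n12.cnt = false  [terminal]
24. n11.mk = 12  [len(B.cnt) + 10]
25. n0.sig = 21  [B.mk + 9]
26. n0.key = false  [C.acc > 20]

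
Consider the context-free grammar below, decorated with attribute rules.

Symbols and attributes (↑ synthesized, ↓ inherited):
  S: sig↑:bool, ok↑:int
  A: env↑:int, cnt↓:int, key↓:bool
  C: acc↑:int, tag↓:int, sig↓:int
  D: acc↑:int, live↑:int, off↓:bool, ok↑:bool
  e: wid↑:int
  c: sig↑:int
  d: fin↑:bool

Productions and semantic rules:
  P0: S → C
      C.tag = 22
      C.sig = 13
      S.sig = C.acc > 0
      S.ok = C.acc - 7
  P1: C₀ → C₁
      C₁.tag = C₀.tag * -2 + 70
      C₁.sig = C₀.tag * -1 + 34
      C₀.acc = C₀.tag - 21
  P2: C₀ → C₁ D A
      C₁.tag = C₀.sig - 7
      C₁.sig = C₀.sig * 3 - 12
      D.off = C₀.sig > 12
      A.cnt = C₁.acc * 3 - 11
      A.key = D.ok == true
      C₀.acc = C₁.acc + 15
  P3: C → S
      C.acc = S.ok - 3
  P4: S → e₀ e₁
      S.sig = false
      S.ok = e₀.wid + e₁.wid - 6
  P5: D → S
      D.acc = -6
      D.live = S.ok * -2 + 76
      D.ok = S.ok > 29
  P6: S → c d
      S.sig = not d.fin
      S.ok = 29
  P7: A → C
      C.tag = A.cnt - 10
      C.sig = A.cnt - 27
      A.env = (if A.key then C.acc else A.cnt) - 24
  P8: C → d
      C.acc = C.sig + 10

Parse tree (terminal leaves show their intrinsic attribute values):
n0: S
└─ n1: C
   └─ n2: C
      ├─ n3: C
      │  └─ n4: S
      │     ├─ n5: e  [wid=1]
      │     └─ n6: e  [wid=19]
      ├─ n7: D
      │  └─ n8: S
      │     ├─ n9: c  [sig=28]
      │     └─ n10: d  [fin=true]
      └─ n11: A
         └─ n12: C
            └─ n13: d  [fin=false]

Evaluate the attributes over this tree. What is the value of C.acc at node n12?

5

1. n1.tag = 22  [22]
2. n1.sig = 13  [13]
3. n2.tag = 26  [C₀.tag * -2 + 70]
4. n2.sig = 12  [C₀.tag * -1 + 34]
5. n3.tag = 5  [C₀.sig - 7]
6. n3.sig = 24  [C₀.sig * 3 - 12]
7. n5.wid = 1  [terminal]
8. n6.wid = 19  [terminal]
9. n4.sig = false  [false]
10. n4.ok = 14  [e₀.wid + e₁.wid - 6]
11. n3.acc = 11  [S.ok - 3]
12. n7.off = false  [C₀.sig > 12]
13. n9.sig = 28  [terminal]
14. n10.fin = true  [terminal]
15. n8.sig = false  [not d.fin]
16. n8.ok = 29  [29]
17. n7.acc = -6  [-6]
18. n7.live = 18  [S.ok * -2 + 76]
19. n7.ok = false  [S.ok > 29]
20. n11.cnt = 22  [C₁.acc * 3 - 11]
21. n11.key = false  [D.ok == true]
22. n12.tag = 12  [A.cnt - 10]
23. n12.sig = -5  [A.cnt - 27]
24. n13.fin = false  [terminal]
25. n12.acc = 5  [C.sig + 10]
26. n11.env = -2  [(if A.key then C.acc else A.cnt) - 24]
27. n2.acc = 26  [C₁.acc + 15]
28. n1.acc = 1  [C₀.tag - 21]
29. n0.sig = true  [C.acc > 0]
30. n0.ok = -6  [C.acc - 7]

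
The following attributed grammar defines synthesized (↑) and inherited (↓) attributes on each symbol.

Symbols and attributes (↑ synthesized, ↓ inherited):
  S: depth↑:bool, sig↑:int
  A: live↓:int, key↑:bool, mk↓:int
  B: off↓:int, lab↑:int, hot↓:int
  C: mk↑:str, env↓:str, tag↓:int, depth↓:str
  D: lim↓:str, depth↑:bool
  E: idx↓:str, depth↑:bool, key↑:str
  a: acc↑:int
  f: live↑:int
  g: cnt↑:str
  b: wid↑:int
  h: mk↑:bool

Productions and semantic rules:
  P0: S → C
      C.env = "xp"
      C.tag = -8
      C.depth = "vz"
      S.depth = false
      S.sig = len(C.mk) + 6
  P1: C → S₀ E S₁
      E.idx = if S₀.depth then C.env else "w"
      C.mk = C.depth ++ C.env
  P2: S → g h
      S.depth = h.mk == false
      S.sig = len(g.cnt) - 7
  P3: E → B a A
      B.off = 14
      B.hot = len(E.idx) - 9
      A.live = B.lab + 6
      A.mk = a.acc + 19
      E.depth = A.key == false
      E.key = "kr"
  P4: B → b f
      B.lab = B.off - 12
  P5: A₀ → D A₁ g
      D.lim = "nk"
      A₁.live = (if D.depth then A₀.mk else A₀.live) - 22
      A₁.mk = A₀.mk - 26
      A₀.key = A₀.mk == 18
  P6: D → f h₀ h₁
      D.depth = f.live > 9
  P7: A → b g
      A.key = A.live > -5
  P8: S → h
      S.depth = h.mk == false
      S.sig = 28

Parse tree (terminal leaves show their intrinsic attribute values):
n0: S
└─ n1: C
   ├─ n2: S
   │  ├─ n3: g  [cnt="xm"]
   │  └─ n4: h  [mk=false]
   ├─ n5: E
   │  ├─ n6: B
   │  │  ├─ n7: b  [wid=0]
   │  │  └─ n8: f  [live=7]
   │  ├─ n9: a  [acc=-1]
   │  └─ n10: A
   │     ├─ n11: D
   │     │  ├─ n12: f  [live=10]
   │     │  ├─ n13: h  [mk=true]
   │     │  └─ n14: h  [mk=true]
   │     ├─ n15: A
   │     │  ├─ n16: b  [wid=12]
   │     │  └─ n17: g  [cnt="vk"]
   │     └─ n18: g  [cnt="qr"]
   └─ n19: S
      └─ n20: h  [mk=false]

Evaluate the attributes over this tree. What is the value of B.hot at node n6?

1. n1.env = "xp"  ["xp"]
2. n1.tag = -8  [-8]
3. n1.depth = "vz"  ["vz"]
4. n3.cnt = "xm"  [terminal]
5. n4.mk = false  [terminal]
6. n2.depth = true  [h.mk == false]
7. n2.sig = -5  [len(g.cnt) - 7]
8. n5.idx = "xp"  [if S₀.depth then C.env else "w"]
9. n6.off = 14  [14]
10. n6.hot = -7  [len(E.idx) - 9]
11. n7.wid = 0  [terminal]
12. n8.live = 7  [terminal]
13. n6.lab = 2  [B.off - 12]
14. n9.acc = -1  [terminal]
15. n10.live = 8  [B.lab + 6]
16. n10.mk = 18  [a.acc + 19]
17. n11.lim = "nk"  ["nk"]
18. n12.live = 10  [terminal]
19. n13.mk = true  [terminal]
20. n14.mk = true  [terminal]
21. n11.depth = true  [f.live > 9]
22. n15.live = -4  [(if D.depth then A₀.mk else A₀.live) - 22]
23. n15.mk = -8  [A₀.mk - 26]
24. n16.wid = 12  [terminal]
25. n17.cnt = "vk"  [terminal]
26. n15.key = true  [A.live > -5]
27. n18.cnt = "qr"  [terminal]
28. n10.key = true  [A₀.mk == 18]
29. n5.depth = false  [A.key == false]
30. n5.key = "kr"  ["kr"]
31. n20.mk = false  [terminal]
32. n19.depth = true  [h.mk == false]
33. n19.sig = 28  [28]
34. n1.mk = "vzxp"  [C.depth ++ C.env]
35. n0.depth = false  [false]
36. n0.sig = 10  [len(C.mk) + 6]

-7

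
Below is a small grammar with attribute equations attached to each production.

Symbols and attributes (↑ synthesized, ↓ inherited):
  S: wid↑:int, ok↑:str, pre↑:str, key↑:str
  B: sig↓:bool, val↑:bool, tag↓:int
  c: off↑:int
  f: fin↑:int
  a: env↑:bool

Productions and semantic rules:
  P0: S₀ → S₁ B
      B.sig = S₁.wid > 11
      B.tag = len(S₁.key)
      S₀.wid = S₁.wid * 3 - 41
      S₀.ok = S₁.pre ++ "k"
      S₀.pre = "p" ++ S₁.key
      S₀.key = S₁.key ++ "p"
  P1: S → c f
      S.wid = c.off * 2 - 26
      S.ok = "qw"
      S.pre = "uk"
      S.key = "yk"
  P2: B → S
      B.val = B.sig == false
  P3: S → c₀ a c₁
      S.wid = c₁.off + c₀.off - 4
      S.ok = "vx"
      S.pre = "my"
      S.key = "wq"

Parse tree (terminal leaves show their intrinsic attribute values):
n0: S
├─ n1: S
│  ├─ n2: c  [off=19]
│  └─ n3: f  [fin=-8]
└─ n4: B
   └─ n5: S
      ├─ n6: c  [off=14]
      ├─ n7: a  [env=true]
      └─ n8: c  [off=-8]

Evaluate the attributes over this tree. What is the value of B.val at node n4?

1. n2.off = 19  [terminal]
2. n3.fin = -8  [terminal]
3. n1.wid = 12  [c.off * 2 - 26]
4. n1.ok = "qw"  ["qw"]
5. n1.pre = "uk"  ["uk"]
6. n1.key = "yk"  ["yk"]
7. n4.sig = true  [S₁.wid > 11]
8. n4.tag = 2  [len(S₁.key)]
9. n6.off = 14  [terminal]
10. n7.env = true  [terminal]
11. n8.off = -8  [terminal]
12. n5.wid = 2  [c₁.off + c₀.off - 4]
13. n5.ok = "vx"  ["vx"]
14. n5.pre = "my"  ["my"]
15. n5.key = "wq"  ["wq"]
16. n4.val = false  [B.sig == false]
17. n0.wid = -5  [S₁.wid * 3 - 41]
18. n0.ok = "ukk"  [S₁.pre ++ "k"]
19. n0.pre = "pyk"  ["p" ++ S₁.key]
20. n0.key = "ykp"  [S₁.key ++ "p"]

false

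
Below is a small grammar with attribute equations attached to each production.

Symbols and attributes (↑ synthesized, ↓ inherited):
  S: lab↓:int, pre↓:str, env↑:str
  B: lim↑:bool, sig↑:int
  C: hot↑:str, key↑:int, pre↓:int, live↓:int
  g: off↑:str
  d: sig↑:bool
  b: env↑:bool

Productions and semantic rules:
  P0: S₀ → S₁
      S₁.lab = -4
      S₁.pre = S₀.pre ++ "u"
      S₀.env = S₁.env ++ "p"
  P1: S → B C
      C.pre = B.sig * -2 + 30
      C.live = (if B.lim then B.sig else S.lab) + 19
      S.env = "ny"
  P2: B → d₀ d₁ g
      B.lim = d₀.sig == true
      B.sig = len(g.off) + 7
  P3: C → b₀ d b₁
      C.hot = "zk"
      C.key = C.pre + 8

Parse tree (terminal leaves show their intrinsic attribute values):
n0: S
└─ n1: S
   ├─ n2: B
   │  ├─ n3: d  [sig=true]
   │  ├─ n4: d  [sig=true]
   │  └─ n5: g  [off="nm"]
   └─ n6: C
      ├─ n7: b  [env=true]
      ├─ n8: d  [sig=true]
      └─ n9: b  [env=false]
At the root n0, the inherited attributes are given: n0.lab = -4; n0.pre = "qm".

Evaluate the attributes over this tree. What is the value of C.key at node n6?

1. n0.lab = -4  [given at root]
2. n0.pre = "qm"  [given at root]
3. n1.lab = -4  [-4]
4. n1.pre = "qmu"  [S₀.pre ++ "u"]
5. n3.sig = true  [terminal]
6. n4.sig = true  [terminal]
7. n5.off = "nm"  [terminal]
8. n2.lim = true  [d₀.sig == true]
9. n2.sig = 9  [len(g.off) + 7]
10. n6.pre = 12  [B.sig * -2 + 30]
11. n6.live = 28  [(if B.lim then B.sig else S.lab) + 19]
12. n7.env = true  [terminal]
13. n8.sig = true  [terminal]
14. n9.env = false  [terminal]
15. n6.hot = "zk"  ["zk"]
16. n6.key = 20  [C.pre + 8]
17. n1.env = "ny"  ["ny"]
18. n0.env = "nyp"  [S₁.env ++ "p"]

20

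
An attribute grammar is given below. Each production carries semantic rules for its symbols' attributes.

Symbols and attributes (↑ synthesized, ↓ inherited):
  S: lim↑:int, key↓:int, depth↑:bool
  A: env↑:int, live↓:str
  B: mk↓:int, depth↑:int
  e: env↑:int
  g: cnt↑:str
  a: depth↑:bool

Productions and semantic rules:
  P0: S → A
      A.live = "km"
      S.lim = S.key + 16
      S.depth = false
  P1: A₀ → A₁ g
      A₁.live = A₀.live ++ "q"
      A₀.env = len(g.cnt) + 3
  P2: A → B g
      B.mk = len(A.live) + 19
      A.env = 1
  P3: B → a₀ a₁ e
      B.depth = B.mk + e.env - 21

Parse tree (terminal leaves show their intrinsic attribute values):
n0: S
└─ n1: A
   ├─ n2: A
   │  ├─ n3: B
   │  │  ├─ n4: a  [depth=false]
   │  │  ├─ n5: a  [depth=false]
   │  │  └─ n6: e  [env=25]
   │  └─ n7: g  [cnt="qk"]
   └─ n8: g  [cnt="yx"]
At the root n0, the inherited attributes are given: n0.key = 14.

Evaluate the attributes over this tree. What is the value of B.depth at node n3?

1. n0.key = 14  [given at root]
2. n1.live = "km"  ["km"]
3. n2.live = "kmq"  [A₀.live ++ "q"]
4. n3.mk = 22  [len(A.live) + 19]
5. n4.depth = false  [terminal]
6. n5.depth = false  [terminal]
7. n6.env = 25  [terminal]
8. n3.depth = 26  [B.mk + e.env - 21]
9. n7.cnt = "qk"  [terminal]
10. n2.env = 1  [1]
11. n8.cnt = "yx"  [terminal]
12. n1.env = 5  [len(g.cnt) + 3]
13. n0.lim = 30  [S.key + 16]
14. n0.depth = false  [false]

26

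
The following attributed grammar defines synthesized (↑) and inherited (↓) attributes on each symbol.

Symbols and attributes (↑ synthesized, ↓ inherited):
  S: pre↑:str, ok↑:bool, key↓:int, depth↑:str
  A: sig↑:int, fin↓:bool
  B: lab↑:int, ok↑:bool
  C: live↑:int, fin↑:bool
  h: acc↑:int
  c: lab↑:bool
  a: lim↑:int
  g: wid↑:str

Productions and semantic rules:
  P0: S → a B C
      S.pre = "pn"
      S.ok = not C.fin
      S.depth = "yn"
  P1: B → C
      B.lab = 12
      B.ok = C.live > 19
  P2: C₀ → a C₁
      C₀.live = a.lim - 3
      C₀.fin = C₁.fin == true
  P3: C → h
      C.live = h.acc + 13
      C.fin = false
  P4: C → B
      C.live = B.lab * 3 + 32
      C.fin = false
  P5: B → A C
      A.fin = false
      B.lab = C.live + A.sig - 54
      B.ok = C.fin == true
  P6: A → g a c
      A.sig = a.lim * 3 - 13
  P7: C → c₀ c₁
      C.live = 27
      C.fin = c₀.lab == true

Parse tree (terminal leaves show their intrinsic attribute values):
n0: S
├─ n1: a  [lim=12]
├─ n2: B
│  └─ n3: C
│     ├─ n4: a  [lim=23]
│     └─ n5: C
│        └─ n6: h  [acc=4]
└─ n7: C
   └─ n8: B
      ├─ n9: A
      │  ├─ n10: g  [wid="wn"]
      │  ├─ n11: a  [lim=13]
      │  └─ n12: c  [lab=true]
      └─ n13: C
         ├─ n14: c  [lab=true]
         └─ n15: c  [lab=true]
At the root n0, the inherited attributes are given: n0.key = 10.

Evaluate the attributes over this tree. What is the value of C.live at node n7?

1. n0.key = 10  [given at root]
2. n1.lim = 12  [terminal]
3. n4.lim = 23  [terminal]
4. n6.acc = 4  [terminal]
5. n5.live = 17  [h.acc + 13]
6. n5.fin = false  [false]
7. n3.live = 20  [a.lim - 3]
8. n3.fin = false  [C₁.fin == true]
9. n2.lab = 12  [12]
10. n2.ok = true  [C.live > 19]
11. n9.fin = false  [false]
12. n10.wid = "wn"  [terminal]
13. n11.lim = 13  [terminal]
14. n12.lab = true  [terminal]
15. n9.sig = 26  [a.lim * 3 - 13]
16. n14.lab = true  [terminal]
17. n15.lab = true  [terminal]
18. n13.live = 27  [27]
19. n13.fin = true  [c₀.lab == true]
20. n8.lab = -1  [C.live + A.sig - 54]
21. n8.ok = true  [C.fin == true]
22. n7.live = 29  [B.lab * 3 + 32]
23. n7.fin = false  [false]
24. n0.pre = "pn"  ["pn"]
25. n0.ok = true  [not C.fin]
26. n0.depth = "yn"  ["yn"]

29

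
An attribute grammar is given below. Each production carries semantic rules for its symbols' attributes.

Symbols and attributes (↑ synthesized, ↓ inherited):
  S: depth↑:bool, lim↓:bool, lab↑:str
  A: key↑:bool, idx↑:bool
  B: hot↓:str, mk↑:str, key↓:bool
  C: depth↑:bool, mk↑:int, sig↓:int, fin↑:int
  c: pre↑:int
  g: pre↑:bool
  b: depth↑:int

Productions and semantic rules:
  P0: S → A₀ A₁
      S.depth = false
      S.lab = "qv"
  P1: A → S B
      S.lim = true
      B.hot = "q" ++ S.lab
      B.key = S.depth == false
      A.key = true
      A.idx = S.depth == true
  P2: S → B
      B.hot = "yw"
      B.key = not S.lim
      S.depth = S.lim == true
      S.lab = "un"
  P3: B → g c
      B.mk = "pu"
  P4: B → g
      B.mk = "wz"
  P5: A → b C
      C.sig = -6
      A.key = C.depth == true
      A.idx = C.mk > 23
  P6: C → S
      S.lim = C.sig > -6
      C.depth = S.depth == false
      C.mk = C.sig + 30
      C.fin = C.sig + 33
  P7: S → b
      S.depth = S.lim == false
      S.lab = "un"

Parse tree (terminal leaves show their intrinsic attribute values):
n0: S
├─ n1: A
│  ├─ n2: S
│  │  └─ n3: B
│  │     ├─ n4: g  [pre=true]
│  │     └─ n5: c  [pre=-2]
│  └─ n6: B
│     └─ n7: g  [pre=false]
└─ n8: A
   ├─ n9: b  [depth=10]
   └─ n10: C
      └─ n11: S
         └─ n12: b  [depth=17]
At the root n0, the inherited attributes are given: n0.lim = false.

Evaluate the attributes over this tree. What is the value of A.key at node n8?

false

1. n0.lim = false  [given at root]
2. n2.lim = true  [true]
3. n3.hot = "yw"  ["yw"]
4. n3.key = false  [not S.lim]
5. n4.pre = true  [terminal]
6. n5.pre = -2  [terminal]
7. n3.mk = "pu"  ["pu"]
8. n2.depth = true  [S.lim == true]
9. n2.lab = "un"  ["un"]
10. n6.hot = "qun"  ["q" ++ S.lab]
11. n6.key = false  [S.depth == false]
12. n7.pre = false  [terminal]
13. n6.mk = "wz"  ["wz"]
14. n1.key = true  [true]
15. n1.idx = true  [S.depth == true]
16. n9.depth = 10  [terminal]
17. n10.sig = -6  [-6]
18. n11.lim = false  [C.sig > -6]
19. n12.depth = 17  [terminal]
20. n11.depth = true  [S.lim == false]
21. n11.lab = "un"  ["un"]
22. n10.depth = false  [S.depth == false]
23. n10.mk = 24  [C.sig + 30]
24. n10.fin = 27  [C.sig + 33]
25. n8.key = false  [C.depth == true]
26. n8.idx = true  [C.mk > 23]
27. n0.depth = false  [false]
28. n0.lab = "qv"  ["qv"]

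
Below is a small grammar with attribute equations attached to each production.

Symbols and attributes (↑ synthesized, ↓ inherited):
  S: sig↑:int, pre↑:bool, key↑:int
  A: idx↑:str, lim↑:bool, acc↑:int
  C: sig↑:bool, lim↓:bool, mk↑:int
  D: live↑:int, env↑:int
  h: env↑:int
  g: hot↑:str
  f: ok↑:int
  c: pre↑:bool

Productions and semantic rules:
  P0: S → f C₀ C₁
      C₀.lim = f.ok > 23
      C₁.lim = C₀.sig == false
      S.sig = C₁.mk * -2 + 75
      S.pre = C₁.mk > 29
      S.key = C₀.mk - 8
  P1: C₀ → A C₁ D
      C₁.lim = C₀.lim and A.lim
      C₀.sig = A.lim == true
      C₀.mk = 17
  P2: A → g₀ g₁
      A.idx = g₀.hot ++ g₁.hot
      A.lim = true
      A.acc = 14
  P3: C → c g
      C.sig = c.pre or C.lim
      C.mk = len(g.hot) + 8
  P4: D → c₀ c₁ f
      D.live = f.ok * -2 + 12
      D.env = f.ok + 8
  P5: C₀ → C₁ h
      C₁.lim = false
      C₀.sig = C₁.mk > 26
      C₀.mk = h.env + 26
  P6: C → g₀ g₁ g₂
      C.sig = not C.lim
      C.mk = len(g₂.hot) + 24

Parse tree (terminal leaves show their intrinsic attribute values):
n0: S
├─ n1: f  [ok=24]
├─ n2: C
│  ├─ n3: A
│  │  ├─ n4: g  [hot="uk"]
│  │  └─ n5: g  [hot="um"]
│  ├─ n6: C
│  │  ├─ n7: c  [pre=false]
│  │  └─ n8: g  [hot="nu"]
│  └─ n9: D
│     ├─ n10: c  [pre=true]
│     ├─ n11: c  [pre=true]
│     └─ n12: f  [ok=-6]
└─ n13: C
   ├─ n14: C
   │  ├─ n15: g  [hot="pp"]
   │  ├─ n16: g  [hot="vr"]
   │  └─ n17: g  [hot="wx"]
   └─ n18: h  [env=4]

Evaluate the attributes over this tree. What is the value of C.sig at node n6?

1. n1.ok = 24  [terminal]
2. n2.lim = true  [f.ok > 23]
3. n4.hot = "uk"  [terminal]
4. n5.hot = "um"  [terminal]
5. n3.idx = "ukum"  [g₀.hot ++ g₁.hot]
6. n3.lim = true  [true]
7. n3.acc = 14  [14]
8. n6.lim = true  [C₀.lim and A.lim]
9. n7.pre = false  [terminal]
10. n8.hot = "nu"  [terminal]
11. n6.sig = true  [c.pre or C.lim]
12. n6.mk = 10  [len(g.hot) + 8]
13. n10.pre = true  [terminal]
14. n11.pre = true  [terminal]
15. n12.ok = -6  [terminal]
16. n9.live = 24  [f.ok * -2 + 12]
17. n9.env = 2  [f.ok + 8]
18. n2.sig = true  [A.lim == true]
19. n2.mk = 17  [17]
20. n13.lim = false  [C₀.sig == false]
21. n14.lim = false  [false]
22. n15.hot = "pp"  [terminal]
23. n16.hot = "vr"  [terminal]
24. n17.hot = "wx"  [terminal]
25. n14.sig = true  [not C.lim]
26. n14.mk = 26  [len(g₂.hot) + 24]
27. n18.env = 4  [terminal]
28. n13.sig = false  [C₁.mk > 26]
29. n13.mk = 30  [h.env + 26]
30. n0.sig = 15  [C₁.mk * -2 + 75]
31. n0.pre = true  [C₁.mk > 29]
32. n0.key = 9  [C₀.mk - 8]

true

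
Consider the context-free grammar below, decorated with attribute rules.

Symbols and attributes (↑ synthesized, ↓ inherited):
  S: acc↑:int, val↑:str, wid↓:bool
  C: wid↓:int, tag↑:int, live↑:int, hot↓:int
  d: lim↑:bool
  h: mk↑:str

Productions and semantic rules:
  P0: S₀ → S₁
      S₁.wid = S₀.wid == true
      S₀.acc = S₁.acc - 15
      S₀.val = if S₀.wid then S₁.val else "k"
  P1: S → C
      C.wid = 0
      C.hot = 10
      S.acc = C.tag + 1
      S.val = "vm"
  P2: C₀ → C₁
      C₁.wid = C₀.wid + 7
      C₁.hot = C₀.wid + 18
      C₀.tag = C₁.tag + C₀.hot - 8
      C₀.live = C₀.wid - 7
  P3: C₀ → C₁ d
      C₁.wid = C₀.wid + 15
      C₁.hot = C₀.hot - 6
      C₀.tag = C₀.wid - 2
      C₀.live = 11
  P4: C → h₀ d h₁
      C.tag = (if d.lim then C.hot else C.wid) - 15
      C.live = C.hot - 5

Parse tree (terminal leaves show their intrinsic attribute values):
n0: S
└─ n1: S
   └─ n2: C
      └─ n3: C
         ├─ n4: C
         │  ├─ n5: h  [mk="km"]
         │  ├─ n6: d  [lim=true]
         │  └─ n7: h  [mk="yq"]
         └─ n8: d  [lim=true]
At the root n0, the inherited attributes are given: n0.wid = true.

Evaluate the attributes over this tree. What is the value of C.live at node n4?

7

1. n0.wid = true  [given at root]
2. n1.wid = true  [S₀.wid == true]
3. n2.wid = 0  [0]
4. n2.hot = 10  [10]
5. n3.wid = 7  [C₀.wid + 7]
6. n3.hot = 18  [C₀.wid + 18]
7. n4.wid = 22  [C₀.wid + 15]
8. n4.hot = 12  [C₀.hot - 6]
9. n5.mk = "km"  [terminal]
10. n6.lim = true  [terminal]
11. n7.mk = "yq"  [terminal]
12. n4.tag = -3  [(if d.lim then C.hot else C.wid) - 15]
13. n4.live = 7  [C.hot - 5]
14. n8.lim = true  [terminal]
15. n3.tag = 5  [C₀.wid - 2]
16. n3.live = 11  [11]
17. n2.tag = 7  [C₁.tag + C₀.hot - 8]
18. n2.live = -7  [C₀.wid - 7]
19. n1.acc = 8  [C.tag + 1]
20. n1.val = "vm"  ["vm"]
21. n0.acc = -7  [S₁.acc - 15]
22. n0.val = "vm"  [if S₀.wid then S₁.val else "k"]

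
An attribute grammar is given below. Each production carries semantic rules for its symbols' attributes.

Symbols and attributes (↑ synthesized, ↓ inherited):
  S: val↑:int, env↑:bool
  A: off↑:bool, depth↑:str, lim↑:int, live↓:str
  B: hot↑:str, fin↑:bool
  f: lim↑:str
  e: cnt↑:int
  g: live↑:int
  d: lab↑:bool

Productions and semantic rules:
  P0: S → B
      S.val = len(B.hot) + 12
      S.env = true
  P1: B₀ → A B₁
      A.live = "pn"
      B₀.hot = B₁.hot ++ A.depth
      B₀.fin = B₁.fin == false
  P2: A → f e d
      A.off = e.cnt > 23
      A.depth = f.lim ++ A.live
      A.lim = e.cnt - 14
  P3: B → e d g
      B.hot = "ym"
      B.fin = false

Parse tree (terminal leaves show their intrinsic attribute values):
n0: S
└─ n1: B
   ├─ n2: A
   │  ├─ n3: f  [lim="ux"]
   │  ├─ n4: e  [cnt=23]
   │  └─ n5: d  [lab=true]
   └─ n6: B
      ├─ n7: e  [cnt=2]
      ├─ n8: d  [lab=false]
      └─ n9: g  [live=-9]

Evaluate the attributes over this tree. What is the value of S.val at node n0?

1. n2.live = "pn"  ["pn"]
2. n3.lim = "ux"  [terminal]
3. n4.cnt = 23  [terminal]
4. n5.lab = true  [terminal]
5. n2.off = false  [e.cnt > 23]
6. n2.depth = "uxpn"  [f.lim ++ A.live]
7. n2.lim = 9  [e.cnt - 14]
8. n7.cnt = 2  [terminal]
9. n8.lab = false  [terminal]
10. n9.live = -9  [terminal]
11. n6.hot = "ym"  ["ym"]
12. n6.fin = false  [false]
13. n1.hot = "ymuxpn"  [B₁.hot ++ A.depth]
14. n1.fin = true  [B₁.fin == false]
15. n0.val = 18  [len(B.hot) + 12]
16. n0.env = true  [true]

18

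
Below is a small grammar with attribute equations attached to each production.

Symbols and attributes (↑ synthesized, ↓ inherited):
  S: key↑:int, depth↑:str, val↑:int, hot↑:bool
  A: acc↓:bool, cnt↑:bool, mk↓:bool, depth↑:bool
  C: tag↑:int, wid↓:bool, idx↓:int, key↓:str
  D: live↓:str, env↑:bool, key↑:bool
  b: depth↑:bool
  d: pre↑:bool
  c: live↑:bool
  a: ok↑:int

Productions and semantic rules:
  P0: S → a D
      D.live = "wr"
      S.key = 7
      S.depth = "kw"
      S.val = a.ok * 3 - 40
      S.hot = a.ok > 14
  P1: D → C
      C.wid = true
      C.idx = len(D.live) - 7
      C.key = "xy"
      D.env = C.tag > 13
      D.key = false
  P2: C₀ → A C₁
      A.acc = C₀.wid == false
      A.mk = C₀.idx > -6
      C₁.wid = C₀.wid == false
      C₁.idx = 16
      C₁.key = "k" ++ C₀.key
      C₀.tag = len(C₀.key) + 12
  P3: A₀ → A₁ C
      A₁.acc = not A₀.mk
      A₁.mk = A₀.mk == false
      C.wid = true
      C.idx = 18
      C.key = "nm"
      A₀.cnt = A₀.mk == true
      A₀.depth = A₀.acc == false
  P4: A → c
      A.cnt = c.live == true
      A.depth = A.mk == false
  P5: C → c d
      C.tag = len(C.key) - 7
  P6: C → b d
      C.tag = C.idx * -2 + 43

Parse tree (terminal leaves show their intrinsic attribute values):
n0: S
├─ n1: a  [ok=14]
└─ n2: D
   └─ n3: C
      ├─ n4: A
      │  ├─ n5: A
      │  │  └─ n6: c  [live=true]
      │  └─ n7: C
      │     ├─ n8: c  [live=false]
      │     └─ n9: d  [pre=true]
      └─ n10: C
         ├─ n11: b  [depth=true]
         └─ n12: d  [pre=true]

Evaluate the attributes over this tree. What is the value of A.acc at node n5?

false

1. n1.ok = 14  [terminal]
2. n2.live = "wr"  ["wr"]
3. n3.wid = true  [true]
4. n3.idx = -5  [len(D.live) - 7]
5. n3.key = "xy"  ["xy"]
6. n4.acc = false  [C₀.wid == false]
7. n4.mk = true  [C₀.idx > -6]
8. n5.acc = false  [not A₀.mk]
9. n5.mk = false  [A₀.mk == false]
10. n6.live = true  [terminal]
11. n5.cnt = true  [c.live == true]
12. n5.depth = true  [A.mk == false]
13. n7.wid = true  [true]
14. n7.idx = 18  [18]
15. n7.key = "nm"  ["nm"]
16. n8.live = false  [terminal]
17. n9.pre = true  [terminal]
18. n7.tag = -5  [len(C.key) - 7]
19. n4.cnt = true  [A₀.mk == true]
20. n4.depth = true  [A₀.acc == false]
21. n10.wid = false  [C₀.wid == false]
22. n10.idx = 16  [16]
23. n10.key = "kxy"  ["k" ++ C₀.key]
24. n11.depth = true  [terminal]
25. n12.pre = true  [terminal]
26. n10.tag = 11  [C.idx * -2 + 43]
27. n3.tag = 14  [len(C₀.key) + 12]
28. n2.env = true  [C.tag > 13]
29. n2.key = false  [false]
30. n0.key = 7  [7]
31. n0.depth = "kw"  ["kw"]
32. n0.val = 2  [a.ok * 3 - 40]
33. n0.hot = false  [a.ok > 14]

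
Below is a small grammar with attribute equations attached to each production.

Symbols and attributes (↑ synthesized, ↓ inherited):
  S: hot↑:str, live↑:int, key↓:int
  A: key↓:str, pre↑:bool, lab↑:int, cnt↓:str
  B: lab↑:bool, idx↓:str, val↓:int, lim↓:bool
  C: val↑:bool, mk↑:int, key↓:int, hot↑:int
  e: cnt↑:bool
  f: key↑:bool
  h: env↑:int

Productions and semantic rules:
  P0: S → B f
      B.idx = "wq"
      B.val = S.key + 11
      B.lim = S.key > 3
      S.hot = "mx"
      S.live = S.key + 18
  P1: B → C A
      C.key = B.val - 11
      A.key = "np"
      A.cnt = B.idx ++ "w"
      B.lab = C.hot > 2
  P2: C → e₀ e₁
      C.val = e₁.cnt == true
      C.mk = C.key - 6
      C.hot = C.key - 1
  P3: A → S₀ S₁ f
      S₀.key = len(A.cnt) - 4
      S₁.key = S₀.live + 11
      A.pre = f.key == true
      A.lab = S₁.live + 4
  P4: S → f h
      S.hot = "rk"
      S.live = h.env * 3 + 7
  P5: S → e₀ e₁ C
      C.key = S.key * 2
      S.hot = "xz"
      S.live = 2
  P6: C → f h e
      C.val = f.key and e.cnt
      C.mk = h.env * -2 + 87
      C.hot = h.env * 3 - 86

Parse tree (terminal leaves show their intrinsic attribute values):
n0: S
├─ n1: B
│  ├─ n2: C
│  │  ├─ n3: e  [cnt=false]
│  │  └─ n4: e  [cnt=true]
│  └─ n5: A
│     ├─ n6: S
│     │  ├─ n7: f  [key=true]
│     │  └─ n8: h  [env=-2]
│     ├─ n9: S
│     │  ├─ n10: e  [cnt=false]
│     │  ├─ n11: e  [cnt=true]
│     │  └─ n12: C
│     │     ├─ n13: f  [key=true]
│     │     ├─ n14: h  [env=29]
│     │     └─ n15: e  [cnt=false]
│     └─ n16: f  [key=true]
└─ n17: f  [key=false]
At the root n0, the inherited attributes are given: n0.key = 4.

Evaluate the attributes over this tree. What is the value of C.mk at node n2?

-2

1. n0.key = 4  [given at root]
2. n1.idx = "wq"  ["wq"]
3. n1.val = 15  [S.key + 11]
4. n1.lim = true  [S.key > 3]
5. n2.key = 4  [B.val - 11]
6. n3.cnt = false  [terminal]
7. n4.cnt = true  [terminal]
8. n2.val = true  [e₁.cnt == true]
9. n2.mk = -2  [C.key - 6]
10. n2.hot = 3  [C.key - 1]
11. n5.key = "np"  ["np"]
12. n5.cnt = "wqw"  [B.idx ++ "w"]
13. n6.key = -1  [len(A.cnt) - 4]
14. n7.key = true  [terminal]
15. n8.env = -2  [terminal]
16. n6.hot = "rk"  ["rk"]
17. n6.live = 1  [h.env * 3 + 7]
18. n9.key = 12  [S₀.live + 11]
19. n10.cnt = false  [terminal]
20. n11.cnt = true  [terminal]
21. n12.key = 24  [S.key * 2]
22. n13.key = true  [terminal]
23. n14.env = 29  [terminal]
24. n15.cnt = false  [terminal]
25. n12.val = false  [f.key and e.cnt]
26. n12.mk = 29  [h.env * -2 + 87]
27. n12.hot = 1  [h.env * 3 - 86]
28. n9.hot = "xz"  ["xz"]
29. n9.live = 2  [2]
30. n16.key = true  [terminal]
31. n5.pre = true  [f.key == true]
32. n5.lab = 6  [S₁.live + 4]
33. n1.lab = true  [C.hot > 2]
34. n17.key = false  [terminal]
35. n0.hot = "mx"  ["mx"]
36. n0.live = 22  [S.key + 18]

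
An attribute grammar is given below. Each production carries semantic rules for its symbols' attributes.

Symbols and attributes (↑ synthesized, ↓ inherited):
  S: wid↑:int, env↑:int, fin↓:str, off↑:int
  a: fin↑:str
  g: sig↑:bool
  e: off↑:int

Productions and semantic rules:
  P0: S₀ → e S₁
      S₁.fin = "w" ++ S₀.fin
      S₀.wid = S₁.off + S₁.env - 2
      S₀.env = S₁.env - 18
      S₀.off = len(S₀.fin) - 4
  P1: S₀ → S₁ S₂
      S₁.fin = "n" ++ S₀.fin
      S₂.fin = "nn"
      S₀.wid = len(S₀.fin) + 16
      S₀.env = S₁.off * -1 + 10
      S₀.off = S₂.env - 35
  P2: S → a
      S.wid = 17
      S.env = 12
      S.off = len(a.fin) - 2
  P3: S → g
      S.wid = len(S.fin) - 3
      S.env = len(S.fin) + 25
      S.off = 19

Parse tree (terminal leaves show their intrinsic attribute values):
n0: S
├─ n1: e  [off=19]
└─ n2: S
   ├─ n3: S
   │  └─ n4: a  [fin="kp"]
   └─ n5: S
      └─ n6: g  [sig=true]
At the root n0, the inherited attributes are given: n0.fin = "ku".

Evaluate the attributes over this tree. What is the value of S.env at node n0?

-8

1. n0.fin = "ku"  [given at root]
2. n1.off = 19  [terminal]
3. n2.fin = "wku"  ["w" ++ S₀.fin]
4. n3.fin = "nwku"  ["n" ++ S₀.fin]
5. n4.fin = "kp"  [terminal]
6. n3.wid = 17  [17]
7. n3.env = 12  [12]
8. n3.off = 0  [len(a.fin) - 2]
9. n5.fin = "nn"  ["nn"]
10. n6.sig = true  [terminal]
11. n5.wid = -1  [len(S.fin) - 3]
12. n5.env = 27  [len(S.fin) + 25]
13. n5.off = 19  [19]
14. n2.wid = 19  [len(S₀.fin) + 16]
15. n2.env = 10  [S₁.off * -1 + 10]
16. n2.off = -8  [S₂.env - 35]
17. n0.wid = 0  [S₁.off + S₁.env - 2]
18. n0.env = -8  [S₁.env - 18]
19. n0.off = -2  [len(S₀.fin) - 4]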